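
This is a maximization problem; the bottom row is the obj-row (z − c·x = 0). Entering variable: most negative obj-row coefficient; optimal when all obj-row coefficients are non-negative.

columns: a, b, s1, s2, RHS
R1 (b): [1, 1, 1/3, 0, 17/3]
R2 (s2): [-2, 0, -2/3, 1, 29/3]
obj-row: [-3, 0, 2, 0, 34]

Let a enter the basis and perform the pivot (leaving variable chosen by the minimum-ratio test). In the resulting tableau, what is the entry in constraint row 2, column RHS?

21

Ratio test on column a — row 1: (17/3)/1 = 17/3; row 2: entry -2 ≤ 0. Minimum is 17/3 at row 1 (b leaves); pivot element 1.
Divide row 1 by 1; eliminate column a from the other rows.
Row 2 update in column RHS: 29/3 − (-2)·(17/3) = 21.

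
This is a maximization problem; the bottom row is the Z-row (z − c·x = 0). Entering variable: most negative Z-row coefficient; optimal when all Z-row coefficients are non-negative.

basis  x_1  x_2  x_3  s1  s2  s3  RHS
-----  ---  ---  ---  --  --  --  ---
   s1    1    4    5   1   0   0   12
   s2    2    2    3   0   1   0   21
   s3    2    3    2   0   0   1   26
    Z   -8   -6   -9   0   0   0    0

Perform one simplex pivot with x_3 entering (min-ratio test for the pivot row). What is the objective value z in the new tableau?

108/5

Ratio test on column x_3 — row 1: 12/5 = 12/5; row 2: 21/3 = 7; row 3: 26/2 = 13. Minimum is 12/5 at row 1 (s1 leaves); pivot element 5.
Pivot on row 1; the Z-row RHS becomes 0 − (-9)·(12/5) = 108/5.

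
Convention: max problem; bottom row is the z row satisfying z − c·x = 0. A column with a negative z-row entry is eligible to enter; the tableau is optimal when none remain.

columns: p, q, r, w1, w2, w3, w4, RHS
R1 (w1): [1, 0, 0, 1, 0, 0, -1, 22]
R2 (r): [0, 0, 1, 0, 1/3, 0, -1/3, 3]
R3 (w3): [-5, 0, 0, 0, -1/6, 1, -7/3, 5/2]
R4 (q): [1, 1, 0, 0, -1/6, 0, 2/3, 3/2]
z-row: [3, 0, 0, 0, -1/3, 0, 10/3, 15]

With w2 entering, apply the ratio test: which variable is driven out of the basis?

Column w2 entries and ratios — w1: 0 ≤ 0, skip; r: 3/(1/3) = 9; w3: -1/6 ≤ 0, skip; q: -1/6 ≤ 0, skip.
Smallest ratio is 9 in the row of r, so r leaves.

r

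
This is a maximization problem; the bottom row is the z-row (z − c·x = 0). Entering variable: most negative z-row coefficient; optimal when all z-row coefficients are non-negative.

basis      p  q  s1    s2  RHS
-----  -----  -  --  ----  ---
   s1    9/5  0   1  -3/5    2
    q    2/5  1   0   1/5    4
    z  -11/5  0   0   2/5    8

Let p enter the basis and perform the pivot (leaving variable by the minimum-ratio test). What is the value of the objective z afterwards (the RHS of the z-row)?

94/9

Ratio test on column p — row 1: 2/(9/5) = 10/9; row 2: 4/(2/5) = 10. Minimum is 10/9 at row 1 (s1 leaves); pivot element 9/5.
Pivot on row 1; the z-row RHS becomes 8 − (-11/5)·(10/9) = 94/9.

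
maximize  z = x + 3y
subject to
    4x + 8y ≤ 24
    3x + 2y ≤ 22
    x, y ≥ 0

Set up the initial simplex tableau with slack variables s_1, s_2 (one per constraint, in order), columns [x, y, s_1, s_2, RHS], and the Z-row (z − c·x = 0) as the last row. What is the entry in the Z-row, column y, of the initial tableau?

-3

The Z-row carries the negated objective coefficients: the y entry is -3.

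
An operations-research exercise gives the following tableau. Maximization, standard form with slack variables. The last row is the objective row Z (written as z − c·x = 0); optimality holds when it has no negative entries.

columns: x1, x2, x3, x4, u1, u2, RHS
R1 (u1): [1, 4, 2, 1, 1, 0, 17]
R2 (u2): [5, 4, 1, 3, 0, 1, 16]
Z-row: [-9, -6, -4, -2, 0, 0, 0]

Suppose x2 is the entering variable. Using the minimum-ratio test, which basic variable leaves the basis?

u2

Column x2 entries and ratios — u1: 17/4 = 17/4; u2: 16/4 = 4.
Smallest ratio is 4 in the row of u2, so u2 leaves.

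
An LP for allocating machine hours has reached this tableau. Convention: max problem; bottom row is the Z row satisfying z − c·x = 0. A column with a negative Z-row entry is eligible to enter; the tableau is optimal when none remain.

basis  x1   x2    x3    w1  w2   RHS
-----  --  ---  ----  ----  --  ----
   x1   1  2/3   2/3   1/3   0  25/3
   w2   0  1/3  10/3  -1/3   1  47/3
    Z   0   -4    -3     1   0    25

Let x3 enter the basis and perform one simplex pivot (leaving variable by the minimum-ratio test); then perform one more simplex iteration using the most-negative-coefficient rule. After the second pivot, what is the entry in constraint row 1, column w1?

Ratio test on column x3 — row 1: (25/3)/(2/3) = 25/2; row 2: (47/3)/(10/3) = 47/10. Minimum is 47/10 at row 2 (w2 leaves); pivot element 10/3.
Divide row 2 by 10/3; eliminate column x3 from the other rows.
Second iteration: most negative Z-row entry is -37/10 in column x2, so x2 enters.
Ratio test on column x2 — row 1: (26/5)/(3/5) = 26/3; row 2: (47/10)/(1/10) = 47. Minimum is 26/3 at row 1 (x1 leaves); pivot element 3/5.
Divide row 1 by 3/5; eliminate column x2 from the other rows.
After both pivots, the entry at constraint row 1, column w1 is 2/3.

2/3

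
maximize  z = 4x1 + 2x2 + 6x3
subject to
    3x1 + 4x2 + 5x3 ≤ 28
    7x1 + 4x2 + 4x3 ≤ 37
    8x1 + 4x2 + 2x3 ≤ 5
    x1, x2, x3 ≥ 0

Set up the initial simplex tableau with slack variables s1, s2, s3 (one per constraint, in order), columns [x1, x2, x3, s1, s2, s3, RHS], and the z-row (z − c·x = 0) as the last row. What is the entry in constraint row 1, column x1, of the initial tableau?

3

Constraint 1 has coefficient 3 on x1.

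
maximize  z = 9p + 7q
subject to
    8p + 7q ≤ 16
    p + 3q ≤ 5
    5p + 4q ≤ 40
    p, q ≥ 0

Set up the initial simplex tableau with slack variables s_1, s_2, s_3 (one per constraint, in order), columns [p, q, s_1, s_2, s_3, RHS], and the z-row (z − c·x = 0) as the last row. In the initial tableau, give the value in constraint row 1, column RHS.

The RHS of constraint 1 is b_1 = 16.

16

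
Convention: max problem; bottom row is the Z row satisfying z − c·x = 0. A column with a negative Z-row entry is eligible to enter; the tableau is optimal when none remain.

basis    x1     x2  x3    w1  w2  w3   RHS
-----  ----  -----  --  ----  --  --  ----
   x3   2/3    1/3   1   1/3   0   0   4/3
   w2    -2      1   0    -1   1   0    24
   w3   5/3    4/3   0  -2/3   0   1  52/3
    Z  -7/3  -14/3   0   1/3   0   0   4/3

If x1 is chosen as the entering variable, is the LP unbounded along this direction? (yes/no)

Column x1 has positive entries in row(s) 1, 3, so the ratio test bounds it — not unbounded.

no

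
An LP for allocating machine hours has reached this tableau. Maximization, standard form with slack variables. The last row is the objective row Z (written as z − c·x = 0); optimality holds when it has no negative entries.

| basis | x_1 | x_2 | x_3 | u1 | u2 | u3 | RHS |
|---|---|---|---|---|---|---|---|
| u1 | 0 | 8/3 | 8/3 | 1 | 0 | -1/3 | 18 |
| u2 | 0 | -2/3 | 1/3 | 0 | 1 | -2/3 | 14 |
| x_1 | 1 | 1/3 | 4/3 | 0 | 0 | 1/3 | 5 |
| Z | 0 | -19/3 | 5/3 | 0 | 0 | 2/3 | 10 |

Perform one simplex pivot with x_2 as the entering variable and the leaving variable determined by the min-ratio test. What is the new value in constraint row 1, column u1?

3/8

Ratio test on column x_2 — row 1: 18/(8/3) = 27/4; row 2: entry -2/3 ≤ 0; row 3: 5/(1/3) = 15. Minimum is 27/4 at row 1 (u1 leaves); pivot element 8/3.
Divide row 1 by 8/3; eliminate column x_2 from the other rows.
In the new row 1, the u1 entry is the old entry divided by the pivot: 1/(8/3) = 3/8.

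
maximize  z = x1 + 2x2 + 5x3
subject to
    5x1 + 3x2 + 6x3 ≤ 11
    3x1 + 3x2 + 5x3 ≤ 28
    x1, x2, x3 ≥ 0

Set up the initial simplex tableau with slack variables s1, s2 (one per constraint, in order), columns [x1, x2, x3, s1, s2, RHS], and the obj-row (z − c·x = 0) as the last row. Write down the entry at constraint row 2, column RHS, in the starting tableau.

The RHS of constraint 2 is b_2 = 28.

28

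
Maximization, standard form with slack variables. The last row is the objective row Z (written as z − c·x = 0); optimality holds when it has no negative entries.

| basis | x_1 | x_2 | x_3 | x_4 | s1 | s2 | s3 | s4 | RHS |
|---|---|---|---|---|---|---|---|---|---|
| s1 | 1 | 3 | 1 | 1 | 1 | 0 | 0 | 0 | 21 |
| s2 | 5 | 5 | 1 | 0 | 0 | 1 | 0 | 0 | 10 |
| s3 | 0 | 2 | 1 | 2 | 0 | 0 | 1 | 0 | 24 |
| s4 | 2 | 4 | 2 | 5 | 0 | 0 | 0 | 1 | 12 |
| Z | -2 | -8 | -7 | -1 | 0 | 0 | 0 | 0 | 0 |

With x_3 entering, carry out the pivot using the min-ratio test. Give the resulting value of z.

Ratio test on column x_3 — row 1: 21/1 = 21; row 2: 10/1 = 10; row 3: 24/1 = 24; row 4: 12/2 = 6. Minimum is 6 at row 4 (s4 leaves); pivot element 2.
Pivot on row 4; the Z-row RHS becomes 0 − (-7)·6 = 42.

42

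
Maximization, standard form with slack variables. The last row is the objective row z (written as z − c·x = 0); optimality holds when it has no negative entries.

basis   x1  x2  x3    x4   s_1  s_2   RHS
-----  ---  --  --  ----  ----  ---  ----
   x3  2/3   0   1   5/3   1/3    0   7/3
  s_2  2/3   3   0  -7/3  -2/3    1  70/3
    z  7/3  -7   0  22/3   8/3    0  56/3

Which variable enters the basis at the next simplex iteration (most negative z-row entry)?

x2

Negative z-row entries: x2: -7.
The most negative is -7 in column x2, so x2 enters.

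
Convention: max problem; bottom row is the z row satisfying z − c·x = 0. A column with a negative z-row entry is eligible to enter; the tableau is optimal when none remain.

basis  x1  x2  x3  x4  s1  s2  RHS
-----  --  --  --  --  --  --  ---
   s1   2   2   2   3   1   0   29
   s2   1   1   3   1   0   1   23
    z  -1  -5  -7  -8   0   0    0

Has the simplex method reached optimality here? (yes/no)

no

The z-row has a negative entry -8 in column x4, so it is not optimal.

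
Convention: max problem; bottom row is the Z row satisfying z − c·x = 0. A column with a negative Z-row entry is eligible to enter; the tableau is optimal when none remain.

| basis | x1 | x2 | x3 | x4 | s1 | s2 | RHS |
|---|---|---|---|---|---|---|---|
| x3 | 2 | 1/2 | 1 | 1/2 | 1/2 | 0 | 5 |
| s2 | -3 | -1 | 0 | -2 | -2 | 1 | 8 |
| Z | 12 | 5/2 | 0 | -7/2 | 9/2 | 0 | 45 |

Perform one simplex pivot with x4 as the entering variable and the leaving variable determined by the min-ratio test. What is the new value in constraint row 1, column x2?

Ratio test on column x4 — row 1: 5/(1/2) = 10; row 2: entry -2 ≤ 0. Minimum is 10 at row 1 (x3 leaves); pivot element 1/2.
Divide row 1 by 1/2; eliminate column x4 from the other rows.
In the new row 1, the x2 entry is the old entry divided by the pivot: (1/2)/(1/2) = 1.

1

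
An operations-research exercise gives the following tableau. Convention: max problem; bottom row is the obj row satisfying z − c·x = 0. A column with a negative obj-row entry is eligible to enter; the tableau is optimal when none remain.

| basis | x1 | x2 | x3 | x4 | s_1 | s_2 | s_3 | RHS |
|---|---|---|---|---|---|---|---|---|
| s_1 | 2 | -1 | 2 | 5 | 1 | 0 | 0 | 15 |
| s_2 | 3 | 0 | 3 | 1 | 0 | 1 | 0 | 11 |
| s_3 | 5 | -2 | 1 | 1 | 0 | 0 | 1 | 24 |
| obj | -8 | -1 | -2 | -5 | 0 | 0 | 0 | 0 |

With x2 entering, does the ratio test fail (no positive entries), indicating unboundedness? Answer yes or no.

yes

Every constraint-row entry in column x2 is ≤ 0, so increasing x2 is unbounded.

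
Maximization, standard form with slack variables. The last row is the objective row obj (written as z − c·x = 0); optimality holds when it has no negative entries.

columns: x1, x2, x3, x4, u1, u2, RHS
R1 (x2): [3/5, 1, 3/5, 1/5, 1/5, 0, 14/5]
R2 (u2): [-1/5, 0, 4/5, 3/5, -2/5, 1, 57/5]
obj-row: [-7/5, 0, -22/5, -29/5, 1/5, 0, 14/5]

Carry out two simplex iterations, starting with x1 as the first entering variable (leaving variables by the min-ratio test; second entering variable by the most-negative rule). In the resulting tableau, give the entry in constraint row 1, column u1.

Ratio test on column x1 — row 1: (14/5)/(3/5) = 14/3; row 2: entry -1/5 ≤ 0. Minimum is 14/3 at row 1 (x2 leaves); pivot element 3/5.
Divide row 1 by 3/5; eliminate column x1 from the other rows.
Second iteration: most negative obj-row entry is -16/3 in column x4, so x4 enters.
Ratio test on column x4 — row 1: (14/3)/(1/3) = 14; row 2: (37/3)/(2/3) = 37/2. Minimum is 14 at row 1 (x1 leaves); pivot element 1/3.
Divide row 1 by 1/3; eliminate column x4 from the other rows.
After both pivots, the entry at constraint row 1, column u1 is 1.

1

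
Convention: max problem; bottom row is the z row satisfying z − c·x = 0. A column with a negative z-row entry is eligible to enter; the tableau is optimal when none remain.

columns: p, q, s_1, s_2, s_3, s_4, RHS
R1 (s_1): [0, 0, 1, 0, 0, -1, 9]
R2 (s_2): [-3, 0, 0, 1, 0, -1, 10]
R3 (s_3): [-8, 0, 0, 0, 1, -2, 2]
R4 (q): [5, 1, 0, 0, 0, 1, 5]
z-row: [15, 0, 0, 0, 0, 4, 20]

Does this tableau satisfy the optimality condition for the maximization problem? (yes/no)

yes

Every z-row coefficient is ≥ 0, so the tableau is optimal.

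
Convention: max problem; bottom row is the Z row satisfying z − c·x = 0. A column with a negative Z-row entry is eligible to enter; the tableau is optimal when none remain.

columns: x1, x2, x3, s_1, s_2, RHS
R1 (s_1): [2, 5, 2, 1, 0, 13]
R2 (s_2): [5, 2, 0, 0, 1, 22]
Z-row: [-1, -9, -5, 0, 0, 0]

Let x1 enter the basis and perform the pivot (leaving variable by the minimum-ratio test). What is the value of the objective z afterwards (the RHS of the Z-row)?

Ratio test on column x1 — row 1: 13/2 = 13/2; row 2: 22/5 = 22/5. Minimum is 22/5 at row 2 (s_2 leaves); pivot element 5.
Pivot on row 2; the Z-row RHS becomes 0 − (-1)·(22/5) = 22/5.

22/5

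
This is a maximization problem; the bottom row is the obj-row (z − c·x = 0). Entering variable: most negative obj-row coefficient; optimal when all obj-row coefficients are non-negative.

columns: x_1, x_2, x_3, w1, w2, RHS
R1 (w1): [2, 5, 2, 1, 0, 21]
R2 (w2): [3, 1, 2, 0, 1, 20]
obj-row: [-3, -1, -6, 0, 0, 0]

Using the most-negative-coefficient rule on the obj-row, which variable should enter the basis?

x_3

Negative obj-row entries: x_1: -3, x_2: -1, x_3: -6.
The most negative is -6 in column x_3, so x_3 enters.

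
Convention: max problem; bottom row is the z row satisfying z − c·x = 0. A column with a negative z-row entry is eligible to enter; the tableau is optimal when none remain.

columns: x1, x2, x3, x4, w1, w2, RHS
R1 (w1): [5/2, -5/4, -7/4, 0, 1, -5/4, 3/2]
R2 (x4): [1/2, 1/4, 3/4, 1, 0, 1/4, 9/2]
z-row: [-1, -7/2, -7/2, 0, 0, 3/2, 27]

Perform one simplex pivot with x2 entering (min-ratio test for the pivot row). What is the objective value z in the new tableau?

90

Ratio test on column x2 — row 1: entry -5/4 ≤ 0; row 2: (9/2)/(1/4) = 18. Minimum is 18 at row 2 (x4 leaves); pivot element 1/4.
Pivot on row 2; the z-row RHS becomes 27 − (-7/2)·18 = 90.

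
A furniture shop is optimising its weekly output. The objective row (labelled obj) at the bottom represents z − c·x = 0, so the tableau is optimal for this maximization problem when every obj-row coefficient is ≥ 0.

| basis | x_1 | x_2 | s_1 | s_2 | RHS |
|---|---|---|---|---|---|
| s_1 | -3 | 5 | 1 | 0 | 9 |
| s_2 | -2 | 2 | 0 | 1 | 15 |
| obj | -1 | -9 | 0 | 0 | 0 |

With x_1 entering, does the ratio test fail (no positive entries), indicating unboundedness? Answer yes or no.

Every constraint-row entry in column x_1 is ≤ 0, so increasing x_1 is unbounded.

yes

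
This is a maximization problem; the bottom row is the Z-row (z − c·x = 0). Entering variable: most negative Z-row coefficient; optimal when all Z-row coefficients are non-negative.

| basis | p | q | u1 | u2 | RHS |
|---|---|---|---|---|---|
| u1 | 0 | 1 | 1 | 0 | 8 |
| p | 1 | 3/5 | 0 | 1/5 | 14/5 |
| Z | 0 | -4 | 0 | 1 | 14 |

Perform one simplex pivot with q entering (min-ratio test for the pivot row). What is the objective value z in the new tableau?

98/3

Ratio test on column q — row 1: 8/1 = 8; row 2: (14/5)/(3/5) = 14/3. Minimum is 14/3 at row 2 (p leaves); pivot element 3/5.
Pivot on row 2; the Z-row RHS becomes 14 − (-4)·(14/3) = 98/3.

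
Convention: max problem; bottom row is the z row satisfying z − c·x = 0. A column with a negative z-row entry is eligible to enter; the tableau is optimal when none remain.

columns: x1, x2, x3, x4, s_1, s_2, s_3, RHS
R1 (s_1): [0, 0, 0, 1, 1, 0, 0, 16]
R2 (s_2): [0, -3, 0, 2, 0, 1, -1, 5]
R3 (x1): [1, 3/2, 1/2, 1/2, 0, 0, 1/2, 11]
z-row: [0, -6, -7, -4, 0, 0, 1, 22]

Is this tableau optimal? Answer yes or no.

The z-row has a negative entry -7 in column x3, so it is not optimal.

no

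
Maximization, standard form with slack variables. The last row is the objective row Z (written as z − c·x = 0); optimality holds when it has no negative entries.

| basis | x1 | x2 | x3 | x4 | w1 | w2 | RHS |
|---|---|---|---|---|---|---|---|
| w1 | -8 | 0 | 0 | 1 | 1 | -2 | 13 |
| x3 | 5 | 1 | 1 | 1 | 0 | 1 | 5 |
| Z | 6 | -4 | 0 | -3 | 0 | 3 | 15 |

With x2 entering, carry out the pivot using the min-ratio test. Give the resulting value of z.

Ratio test on column x2 — row 1: entry 0 ≤ 0; row 2: 5/1 = 5. Minimum is 5 at row 2 (x3 leaves); pivot element 1.
Pivot on row 2; the Z-row RHS becomes 15 − (-4)·5 = 35.

35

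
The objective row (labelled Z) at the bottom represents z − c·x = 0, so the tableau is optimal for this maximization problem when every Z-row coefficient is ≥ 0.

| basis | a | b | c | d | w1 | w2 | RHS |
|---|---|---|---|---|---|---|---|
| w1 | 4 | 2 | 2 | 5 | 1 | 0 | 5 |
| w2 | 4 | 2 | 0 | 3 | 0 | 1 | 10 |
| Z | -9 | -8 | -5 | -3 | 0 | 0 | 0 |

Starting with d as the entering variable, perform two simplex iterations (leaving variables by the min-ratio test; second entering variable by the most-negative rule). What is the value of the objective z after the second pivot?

20

Ratio test on column d — row 1: 5/5 = 1; row 2: 10/3 = 10/3. Minimum is 1 at row 1 (w1 leaves); pivot element 5.
Pivot on row 1; the Z-row RHS becomes 0 − (-3)·1 = 3.
Next entering variable (most negative Z-row entry -34/5): b.
Ratio test on column b — row 1: 1/(2/5) = 5/2; row 2: 7/(4/5) = 35/4. Minimum is 5/2 at row 1 (d leaves); pivot element 2/5.
After the second pivot the Z-row RHS is 3 − (-34/5)·(5/2) = 20.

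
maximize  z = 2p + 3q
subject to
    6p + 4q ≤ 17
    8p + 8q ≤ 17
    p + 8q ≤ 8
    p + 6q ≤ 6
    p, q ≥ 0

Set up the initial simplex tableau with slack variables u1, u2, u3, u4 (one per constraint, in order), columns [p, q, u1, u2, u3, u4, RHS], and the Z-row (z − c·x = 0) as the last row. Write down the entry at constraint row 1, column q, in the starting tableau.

Constraint 1 has coefficient 4 on q.

4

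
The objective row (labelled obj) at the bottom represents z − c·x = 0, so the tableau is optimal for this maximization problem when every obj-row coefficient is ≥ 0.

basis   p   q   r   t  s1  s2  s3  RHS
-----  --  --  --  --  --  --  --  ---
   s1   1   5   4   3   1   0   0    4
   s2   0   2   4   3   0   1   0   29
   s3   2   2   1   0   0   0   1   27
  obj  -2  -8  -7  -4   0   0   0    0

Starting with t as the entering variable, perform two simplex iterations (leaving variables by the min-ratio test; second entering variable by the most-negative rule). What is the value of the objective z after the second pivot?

7

Ratio test on column t — row 1: 4/3 = 4/3; row 2: 29/3 = 29/3; row 3: entry 0 ≤ 0. Minimum is 4/3 at row 1 (s1 leaves); pivot element 3.
Pivot on row 1; the obj-row RHS becomes 0 − (-4)·(4/3) = 16/3.
Next entering variable (most negative obj-row entry -5/3): r.
Ratio test on column r — row 1: (4/3)/(4/3) = 1; row 2: entry 0 ≤ 0; row 3: 27/1 = 27. Minimum is 1 at row 1 (t leaves); pivot element 4/3.
After the second pivot the obj-row RHS is 16/3 − (-5/3)·1 = 7.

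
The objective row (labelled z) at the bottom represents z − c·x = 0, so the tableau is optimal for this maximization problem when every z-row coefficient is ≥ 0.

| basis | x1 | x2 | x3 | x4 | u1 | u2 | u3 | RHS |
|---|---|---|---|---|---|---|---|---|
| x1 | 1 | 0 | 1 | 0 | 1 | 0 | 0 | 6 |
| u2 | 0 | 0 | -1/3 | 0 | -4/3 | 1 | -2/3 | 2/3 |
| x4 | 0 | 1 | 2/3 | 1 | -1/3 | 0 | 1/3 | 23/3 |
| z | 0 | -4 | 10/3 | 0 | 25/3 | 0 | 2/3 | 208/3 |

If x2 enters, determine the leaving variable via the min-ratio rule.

x4

Column x2 entries and ratios — x1: 0 ≤ 0, skip; u2: 0 ≤ 0, skip; x4: (23/3)/1 = 23/3.
Smallest ratio is 23/3 in the row of x4, so x4 leaves.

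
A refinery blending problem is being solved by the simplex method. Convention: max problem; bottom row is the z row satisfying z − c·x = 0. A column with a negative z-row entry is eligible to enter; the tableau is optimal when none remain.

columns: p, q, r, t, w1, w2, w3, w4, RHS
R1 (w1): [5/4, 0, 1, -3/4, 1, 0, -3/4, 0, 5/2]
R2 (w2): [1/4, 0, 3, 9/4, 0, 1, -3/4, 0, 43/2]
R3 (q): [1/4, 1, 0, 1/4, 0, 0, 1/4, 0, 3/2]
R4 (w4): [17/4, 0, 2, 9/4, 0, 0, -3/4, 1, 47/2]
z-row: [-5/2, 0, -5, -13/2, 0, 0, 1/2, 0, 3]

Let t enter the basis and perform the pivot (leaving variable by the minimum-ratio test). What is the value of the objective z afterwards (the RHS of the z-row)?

42

Ratio test on column t — row 1: entry -3/4 ≤ 0; row 2: (43/2)/(9/4) = 86/9; row 3: (3/2)/(1/4) = 6; row 4: (47/2)/(9/4) = 94/9. Minimum is 6 at row 3 (q leaves); pivot element 1/4.
Pivot on row 3; the z-row RHS becomes 3 − (-13/2)·6 = 42.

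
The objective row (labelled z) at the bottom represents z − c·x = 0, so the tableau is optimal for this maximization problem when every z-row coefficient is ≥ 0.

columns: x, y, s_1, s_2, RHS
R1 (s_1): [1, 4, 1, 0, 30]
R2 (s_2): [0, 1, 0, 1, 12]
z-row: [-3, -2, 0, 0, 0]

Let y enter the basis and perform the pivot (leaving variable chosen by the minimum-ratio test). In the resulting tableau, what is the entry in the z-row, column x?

Ratio test on column y — row 1: 30/4 = 15/2; row 2: 12/1 = 12. Minimum is 15/2 at row 1 (s_1 leaves); pivot element 4.
Divide row 1 by 4; eliminate column y from the other rows.
z-row update in column x: -3 − (-2)·(1/4) = -5/2.

-5/2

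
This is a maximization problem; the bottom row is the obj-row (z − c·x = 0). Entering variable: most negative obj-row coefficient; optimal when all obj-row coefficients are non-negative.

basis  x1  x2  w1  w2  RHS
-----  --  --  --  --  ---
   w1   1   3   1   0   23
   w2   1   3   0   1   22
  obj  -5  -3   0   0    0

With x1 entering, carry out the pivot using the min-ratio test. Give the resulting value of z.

Ratio test on column x1 — row 1: 23/1 = 23; row 2: 22/1 = 22. Minimum is 22 at row 2 (w2 leaves); pivot element 1.
Pivot on row 2; the obj-row RHS becomes 0 − (-5)·22 = 110.

110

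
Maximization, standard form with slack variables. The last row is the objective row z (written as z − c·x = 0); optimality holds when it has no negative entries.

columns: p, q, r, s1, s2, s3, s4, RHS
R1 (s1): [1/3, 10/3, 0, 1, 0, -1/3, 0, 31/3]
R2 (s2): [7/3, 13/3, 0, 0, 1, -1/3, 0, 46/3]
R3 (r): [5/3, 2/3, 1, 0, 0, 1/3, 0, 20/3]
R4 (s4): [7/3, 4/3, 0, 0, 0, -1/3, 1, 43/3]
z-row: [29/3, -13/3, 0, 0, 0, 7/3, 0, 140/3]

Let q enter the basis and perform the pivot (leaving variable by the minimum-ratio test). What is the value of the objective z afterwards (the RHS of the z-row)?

601/10

Ratio test on column q — row 1: (31/3)/(10/3) = 31/10; row 2: (46/3)/(13/3) = 46/13; row 3: (20/3)/(2/3) = 10; row 4: (43/3)/(4/3) = 43/4. Minimum is 31/10 at row 1 (s1 leaves); pivot element 10/3.
Pivot on row 1; the z-row RHS becomes 140/3 − (-13/3)·(31/10) = 601/10.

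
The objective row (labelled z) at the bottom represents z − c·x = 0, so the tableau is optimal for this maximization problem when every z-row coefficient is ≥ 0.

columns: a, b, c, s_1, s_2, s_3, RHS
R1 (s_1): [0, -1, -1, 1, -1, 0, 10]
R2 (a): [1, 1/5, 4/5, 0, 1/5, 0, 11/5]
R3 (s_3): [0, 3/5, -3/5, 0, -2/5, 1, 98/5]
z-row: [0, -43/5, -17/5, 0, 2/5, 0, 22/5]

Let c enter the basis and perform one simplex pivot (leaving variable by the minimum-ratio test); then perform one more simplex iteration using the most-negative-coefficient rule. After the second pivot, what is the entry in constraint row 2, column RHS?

Ratio test on column c — row 1: entry -1 ≤ 0; row 2: (11/5)/(4/5) = 11/4; row 3: entry -3/5 ≤ 0. Minimum is 11/4 at row 2 (a leaves); pivot element 4/5.
Divide row 2 by 4/5; eliminate column c from the other rows.
Second iteration: most negative z-row entry is -31/4 in column b, so b enters.
Ratio test on column b — row 1: entry -3/4 ≤ 0; row 2: (11/4)/(1/4) = 11; row 3: (85/4)/(3/4) = 85/3. Minimum is 11 at row 2 (c leaves); pivot element 1/4.
Divide row 2 by 1/4; eliminate column b from the other rows.
After both pivots, the entry at constraint row 2, column RHS is 11.

11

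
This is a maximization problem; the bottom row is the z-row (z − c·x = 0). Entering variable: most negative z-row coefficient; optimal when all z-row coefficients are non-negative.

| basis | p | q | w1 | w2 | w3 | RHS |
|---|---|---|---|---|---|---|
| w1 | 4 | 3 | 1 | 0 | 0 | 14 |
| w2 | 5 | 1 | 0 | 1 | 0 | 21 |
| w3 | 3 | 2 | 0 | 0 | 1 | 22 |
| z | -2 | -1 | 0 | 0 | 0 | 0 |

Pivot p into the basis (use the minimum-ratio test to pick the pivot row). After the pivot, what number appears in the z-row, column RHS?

7

Ratio test on column p — row 1: 14/4 = 7/2; row 2: 21/5 = 21/5; row 3: 22/3 = 22/3. Minimum is 7/2 at row 1 (w1 leaves); pivot element 4.
Divide row 1 by 4; eliminate column p from the other rows.
z-row update in column RHS: 0 − (-2)·(7/2) = 7.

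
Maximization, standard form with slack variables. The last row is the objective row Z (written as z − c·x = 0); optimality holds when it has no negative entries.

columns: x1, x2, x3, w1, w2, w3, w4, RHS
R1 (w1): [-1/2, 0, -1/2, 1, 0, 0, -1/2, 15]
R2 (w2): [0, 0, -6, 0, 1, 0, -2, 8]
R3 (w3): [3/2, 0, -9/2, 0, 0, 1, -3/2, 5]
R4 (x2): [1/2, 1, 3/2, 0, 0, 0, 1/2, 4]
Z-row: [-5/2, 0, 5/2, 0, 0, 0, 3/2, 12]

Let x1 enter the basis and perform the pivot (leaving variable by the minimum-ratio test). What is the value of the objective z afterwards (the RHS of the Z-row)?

Ratio test on column x1 — row 1: entry -1/2 ≤ 0; row 2: entry 0 ≤ 0; row 3: 5/(3/2) = 10/3; row 4: 4/(1/2) = 8. Minimum is 10/3 at row 3 (w3 leaves); pivot element 3/2.
Pivot on row 3; the Z-row RHS becomes 12 − (-5/2)·(10/3) = 61/3.

61/3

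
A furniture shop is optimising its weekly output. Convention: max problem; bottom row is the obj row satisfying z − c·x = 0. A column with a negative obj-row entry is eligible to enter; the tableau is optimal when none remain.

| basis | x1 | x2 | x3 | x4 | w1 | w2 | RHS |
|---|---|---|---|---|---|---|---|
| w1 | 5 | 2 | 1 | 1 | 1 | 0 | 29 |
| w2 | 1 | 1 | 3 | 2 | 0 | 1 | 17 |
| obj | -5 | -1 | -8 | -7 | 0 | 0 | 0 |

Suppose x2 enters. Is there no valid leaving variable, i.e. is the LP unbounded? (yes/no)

Column x2 has positive entries in row(s) 1, 2, so the ratio test bounds it — not unbounded.

no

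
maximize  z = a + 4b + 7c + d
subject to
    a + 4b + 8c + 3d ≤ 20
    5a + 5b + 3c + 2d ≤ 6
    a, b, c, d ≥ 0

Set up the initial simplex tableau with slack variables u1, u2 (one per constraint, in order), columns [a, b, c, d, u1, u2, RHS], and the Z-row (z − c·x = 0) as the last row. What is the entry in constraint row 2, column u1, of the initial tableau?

Slack u1 belongs to constraint 1; its column is the unit vector e_1, so the entry in row 2 is 0.

0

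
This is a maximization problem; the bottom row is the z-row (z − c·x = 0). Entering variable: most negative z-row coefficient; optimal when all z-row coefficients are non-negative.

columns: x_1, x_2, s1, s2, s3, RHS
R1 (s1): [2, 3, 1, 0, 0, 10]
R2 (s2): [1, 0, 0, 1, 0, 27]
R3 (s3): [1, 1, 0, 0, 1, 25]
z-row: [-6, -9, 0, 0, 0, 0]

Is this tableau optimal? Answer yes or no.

The z-row has a negative entry -9 in column x_2, so it is not optimal.

no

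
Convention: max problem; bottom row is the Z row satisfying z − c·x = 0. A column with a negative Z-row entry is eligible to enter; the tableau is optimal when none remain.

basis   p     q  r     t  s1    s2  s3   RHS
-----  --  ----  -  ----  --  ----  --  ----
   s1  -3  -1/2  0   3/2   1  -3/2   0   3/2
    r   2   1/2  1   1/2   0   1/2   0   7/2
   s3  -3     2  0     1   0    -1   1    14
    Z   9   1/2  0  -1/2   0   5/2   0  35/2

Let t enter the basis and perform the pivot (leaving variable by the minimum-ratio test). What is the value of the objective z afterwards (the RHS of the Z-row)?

Ratio test on column t — row 1: (3/2)/(3/2) = 1; row 2: (7/2)/(1/2) = 7; row 3: 14/1 = 14. Minimum is 1 at row 1 (s1 leaves); pivot element 3/2.
Pivot on row 1; the Z-row RHS becomes 35/2 − (-1/2)·1 = 18.

18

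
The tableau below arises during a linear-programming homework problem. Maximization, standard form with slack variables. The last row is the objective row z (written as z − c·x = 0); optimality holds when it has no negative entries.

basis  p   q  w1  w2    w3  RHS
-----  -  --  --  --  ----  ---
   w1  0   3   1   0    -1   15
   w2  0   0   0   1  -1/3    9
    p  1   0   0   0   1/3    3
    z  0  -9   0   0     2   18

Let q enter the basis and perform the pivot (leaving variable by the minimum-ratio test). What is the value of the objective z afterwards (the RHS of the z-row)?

Ratio test on column q — row 1: 15/3 = 5; row 2: entry 0 ≤ 0; row 3: entry 0 ≤ 0. Minimum is 5 at row 1 (w1 leaves); pivot element 3.
Pivot on row 1; the z-row RHS becomes 18 − (-9)·5 = 63.

63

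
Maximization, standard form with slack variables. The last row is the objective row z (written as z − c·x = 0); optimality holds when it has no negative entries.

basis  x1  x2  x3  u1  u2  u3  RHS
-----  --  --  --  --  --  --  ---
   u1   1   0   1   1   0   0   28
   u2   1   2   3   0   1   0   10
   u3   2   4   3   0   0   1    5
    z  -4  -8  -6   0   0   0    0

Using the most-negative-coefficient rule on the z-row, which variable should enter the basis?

Negative z-row entries: x1: -4, x2: -8, x3: -6.
The most negative is -8 in column x2, so x2 enters.

x2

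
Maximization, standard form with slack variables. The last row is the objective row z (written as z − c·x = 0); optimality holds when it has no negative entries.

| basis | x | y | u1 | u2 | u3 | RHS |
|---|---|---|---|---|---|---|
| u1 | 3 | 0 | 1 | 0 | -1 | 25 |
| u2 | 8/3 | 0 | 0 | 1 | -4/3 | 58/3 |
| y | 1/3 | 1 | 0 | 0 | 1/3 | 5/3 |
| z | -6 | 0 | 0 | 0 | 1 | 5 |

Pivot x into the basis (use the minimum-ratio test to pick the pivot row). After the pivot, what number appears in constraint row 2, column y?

Ratio test on column x — row 1: 25/3 = 25/3; row 2: (58/3)/(8/3) = 29/4; row 3: (5/3)/(1/3) = 5. Minimum is 5 at row 3 (y leaves); pivot element 1/3.
Divide row 3 by 1/3; eliminate column x from the other rows.
Row 2 update in column y: 0 − (8/3)·3 = -8.

-8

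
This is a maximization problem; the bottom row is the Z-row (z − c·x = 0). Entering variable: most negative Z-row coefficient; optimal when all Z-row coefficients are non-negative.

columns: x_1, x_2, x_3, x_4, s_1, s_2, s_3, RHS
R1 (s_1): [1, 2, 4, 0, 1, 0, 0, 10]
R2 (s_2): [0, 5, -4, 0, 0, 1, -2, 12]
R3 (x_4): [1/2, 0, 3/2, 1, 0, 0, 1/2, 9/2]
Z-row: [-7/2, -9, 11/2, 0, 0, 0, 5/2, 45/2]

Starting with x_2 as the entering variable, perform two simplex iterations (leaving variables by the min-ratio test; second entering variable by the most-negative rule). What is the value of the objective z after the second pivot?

623/10

Ratio test on column x_2 — row 1: 10/2 = 5; row 2: 12/5 = 12/5; row 3: entry 0 ≤ 0. Minimum is 12/5 at row 2 (s_2 leaves); pivot element 5.
Pivot on row 2; the Z-row RHS becomes 45/2 − (-9)·(12/5) = 441/10.
Next entering variable (most negative Z-row entry -7/2): x_1.
Ratio test on column x_1 — row 1: (26/5)/1 = 26/5; row 2: entry 0 ≤ 0; row 3: (9/2)/(1/2) = 9. Minimum is 26/5 at row 1 (s_1 leaves); pivot element 1.
After the second pivot the Z-row RHS is 441/10 − (-7/2)·(26/5) = 623/10.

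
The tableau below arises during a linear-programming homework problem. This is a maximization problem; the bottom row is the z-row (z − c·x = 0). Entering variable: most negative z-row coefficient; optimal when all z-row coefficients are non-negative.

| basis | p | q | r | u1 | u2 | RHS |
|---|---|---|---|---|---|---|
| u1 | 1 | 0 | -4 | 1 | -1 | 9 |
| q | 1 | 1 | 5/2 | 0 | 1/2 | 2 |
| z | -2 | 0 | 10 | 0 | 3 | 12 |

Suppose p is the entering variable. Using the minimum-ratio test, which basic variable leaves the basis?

Column p entries and ratios — u1: 9/1 = 9; q: 2/1 = 2.
Smallest ratio is 2 in the row of q, so q leaves.

q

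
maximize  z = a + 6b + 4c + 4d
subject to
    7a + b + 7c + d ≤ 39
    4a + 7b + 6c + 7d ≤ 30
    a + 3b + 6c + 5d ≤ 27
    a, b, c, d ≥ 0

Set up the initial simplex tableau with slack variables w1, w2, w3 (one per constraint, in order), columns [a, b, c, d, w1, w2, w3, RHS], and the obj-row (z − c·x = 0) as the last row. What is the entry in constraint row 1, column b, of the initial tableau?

Constraint 1 has coefficient 1 on b.

1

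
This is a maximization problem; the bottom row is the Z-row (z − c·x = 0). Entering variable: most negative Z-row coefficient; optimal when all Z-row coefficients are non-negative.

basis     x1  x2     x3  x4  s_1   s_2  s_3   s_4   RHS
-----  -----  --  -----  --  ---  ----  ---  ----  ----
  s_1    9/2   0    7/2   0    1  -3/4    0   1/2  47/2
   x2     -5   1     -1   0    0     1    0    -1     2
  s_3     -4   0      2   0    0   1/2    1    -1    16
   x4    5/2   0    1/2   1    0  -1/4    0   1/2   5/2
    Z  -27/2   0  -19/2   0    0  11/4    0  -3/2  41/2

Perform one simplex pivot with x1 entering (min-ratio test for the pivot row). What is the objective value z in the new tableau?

34

Ratio test on column x1 — row 1: (47/2)/(9/2) = 47/9; row 2: entry -5 ≤ 0; row 3: entry -4 ≤ 0; row 4: (5/2)/(5/2) = 1. Minimum is 1 at row 4 (x4 leaves); pivot element 5/2.
Pivot on row 4; the Z-row RHS becomes 41/2 − (-27/2)·1 = 34.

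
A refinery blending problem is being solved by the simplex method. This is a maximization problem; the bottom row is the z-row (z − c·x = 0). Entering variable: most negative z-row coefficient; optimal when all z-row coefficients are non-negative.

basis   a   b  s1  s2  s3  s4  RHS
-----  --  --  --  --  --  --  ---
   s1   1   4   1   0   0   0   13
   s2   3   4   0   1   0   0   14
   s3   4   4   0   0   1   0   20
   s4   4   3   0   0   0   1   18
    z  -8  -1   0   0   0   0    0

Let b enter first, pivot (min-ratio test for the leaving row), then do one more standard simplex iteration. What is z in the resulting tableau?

Ratio test on column b — row 1: 13/4 = 13/4; row 2: 14/4 = 7/2; row 3: 20/4 = 5; row 4: 18/3 = 6. Minimum is 13/4 at row 1 (s1 leaves); pivot element 4.
Pivot on row 1; the z-row RHS becomes 0 − (-1)·(13/4) = 13/4.
Next entering variable (most negative z-row entry -31/4): a.
Ratio test on column a — row 1: (13/4)/(1/4) = 13; row 2: 1/2 = 1/2; row 3: 7/3 = 7/3; row 4: (33/4)/(13/4) = 33/13. Minimum is 1/2 at row 2 (s2 leaves); pivot element 2.
After the second pivot the z-row RHS is 13/4 − (-31/4)·(1/2) = 57/8.

57/8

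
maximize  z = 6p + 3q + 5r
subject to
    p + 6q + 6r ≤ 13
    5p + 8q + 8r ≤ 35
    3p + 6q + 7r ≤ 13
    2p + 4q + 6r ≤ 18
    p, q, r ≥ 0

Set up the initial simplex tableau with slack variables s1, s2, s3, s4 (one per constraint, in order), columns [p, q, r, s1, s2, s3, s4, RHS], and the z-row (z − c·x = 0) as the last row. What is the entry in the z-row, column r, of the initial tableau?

-5

The z-row carries the negated objective coefficients: the r entry is -5.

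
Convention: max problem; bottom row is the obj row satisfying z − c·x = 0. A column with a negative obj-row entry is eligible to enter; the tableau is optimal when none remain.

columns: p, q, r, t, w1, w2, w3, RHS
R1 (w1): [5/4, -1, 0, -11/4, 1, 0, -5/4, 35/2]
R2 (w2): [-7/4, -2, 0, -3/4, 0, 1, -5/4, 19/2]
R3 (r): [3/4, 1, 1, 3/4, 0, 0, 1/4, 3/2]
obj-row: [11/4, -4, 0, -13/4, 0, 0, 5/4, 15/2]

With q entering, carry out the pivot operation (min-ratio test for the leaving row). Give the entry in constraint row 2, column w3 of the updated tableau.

-3/4

Ratio test on column q — row 1: entry -1 ≤ 0; row 2: entry -2 ≤ 0; row 3: (3/2)/1 = 3/2. Minimum is 3/2 at row 3 (r leaves); pivot element 1.
Divide row 3 by 1; eliminate column q from the other rows.
Row 2 update in column w3: -5/4 − (-2)·(1/4) = -3/4.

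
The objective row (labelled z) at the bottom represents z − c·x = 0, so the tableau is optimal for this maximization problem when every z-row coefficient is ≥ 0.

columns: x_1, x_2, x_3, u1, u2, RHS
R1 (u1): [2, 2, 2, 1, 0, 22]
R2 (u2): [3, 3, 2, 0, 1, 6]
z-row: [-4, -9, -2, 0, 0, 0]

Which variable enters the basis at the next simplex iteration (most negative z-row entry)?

x_2

Negative z-row entries: x_1: -4, x_2: -9, x_3: -2.
The most negative is -9 in column x_2, so x_2 enters.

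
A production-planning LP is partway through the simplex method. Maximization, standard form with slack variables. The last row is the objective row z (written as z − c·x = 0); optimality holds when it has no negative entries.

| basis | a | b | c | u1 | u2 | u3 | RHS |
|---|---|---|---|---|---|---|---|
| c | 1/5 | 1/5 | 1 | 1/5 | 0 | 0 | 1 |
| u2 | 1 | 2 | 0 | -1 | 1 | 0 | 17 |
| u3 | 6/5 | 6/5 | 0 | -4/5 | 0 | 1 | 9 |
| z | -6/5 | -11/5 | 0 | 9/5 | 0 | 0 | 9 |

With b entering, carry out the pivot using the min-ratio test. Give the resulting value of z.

Ratio test on column b — row 1: 1/(1/5) = 5; row 2: 17/2 = 17/2; row 3: 9/(6/5) = 15/2. Minimum is 5 at row 1 (c leaves); pivot element 1/5.
Pivot on row 1; the z-row RHS becomes 9 − (-11/5)·5 = 20.

20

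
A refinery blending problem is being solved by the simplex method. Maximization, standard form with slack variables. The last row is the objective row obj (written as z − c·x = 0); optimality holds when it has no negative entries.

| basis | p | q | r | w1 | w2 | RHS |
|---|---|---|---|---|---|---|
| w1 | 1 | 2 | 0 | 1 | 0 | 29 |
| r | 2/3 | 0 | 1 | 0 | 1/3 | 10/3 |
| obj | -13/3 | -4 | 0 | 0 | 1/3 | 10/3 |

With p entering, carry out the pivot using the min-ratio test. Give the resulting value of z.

25

Ratio test on column p — row 1: 29/1 = 29; row 2: (10/3)/(2/3) = 5. Minimum is 5 at row 2 (r leaves); pivot element 2/3.
Pivot on row 2; the obj-row RHS becomes 10/3 − (-13/3)·5 = 25.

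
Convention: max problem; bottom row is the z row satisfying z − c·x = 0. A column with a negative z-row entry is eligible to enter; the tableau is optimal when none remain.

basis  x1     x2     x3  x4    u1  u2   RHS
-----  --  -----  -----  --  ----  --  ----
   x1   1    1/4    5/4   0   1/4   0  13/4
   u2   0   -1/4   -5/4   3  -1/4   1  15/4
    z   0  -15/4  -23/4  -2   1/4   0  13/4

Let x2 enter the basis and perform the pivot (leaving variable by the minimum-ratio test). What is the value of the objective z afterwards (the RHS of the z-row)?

Ratio test on column x2 — row 1: (13/4)/(1/4) = 13; row 2: entry -1/4 ≤ 0. Minimum is 13 at row 1 (x1 leaves); pivot element 1/4.
Pivot on row 1; the z-row RHS becomes 13/4 − (-15/4)·13 = 52.

52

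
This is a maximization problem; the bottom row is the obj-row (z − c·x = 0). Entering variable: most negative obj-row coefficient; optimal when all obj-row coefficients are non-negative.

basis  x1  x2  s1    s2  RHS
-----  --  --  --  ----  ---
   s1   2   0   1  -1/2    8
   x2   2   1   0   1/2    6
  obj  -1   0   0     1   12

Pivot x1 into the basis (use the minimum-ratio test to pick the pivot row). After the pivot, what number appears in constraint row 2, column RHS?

3

Ratio test on column x1 — row 1: 8/2 = 4; row 2: 6/2 = 3. Minimum is 3 at row 2 (x2 leaves); pivot element 2.
Divide row 2 by 2; eliminate column x1 from the other rows.
In the new row 2, the RHS entry is the old entry divided by the pivot: 6/2 = 3.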